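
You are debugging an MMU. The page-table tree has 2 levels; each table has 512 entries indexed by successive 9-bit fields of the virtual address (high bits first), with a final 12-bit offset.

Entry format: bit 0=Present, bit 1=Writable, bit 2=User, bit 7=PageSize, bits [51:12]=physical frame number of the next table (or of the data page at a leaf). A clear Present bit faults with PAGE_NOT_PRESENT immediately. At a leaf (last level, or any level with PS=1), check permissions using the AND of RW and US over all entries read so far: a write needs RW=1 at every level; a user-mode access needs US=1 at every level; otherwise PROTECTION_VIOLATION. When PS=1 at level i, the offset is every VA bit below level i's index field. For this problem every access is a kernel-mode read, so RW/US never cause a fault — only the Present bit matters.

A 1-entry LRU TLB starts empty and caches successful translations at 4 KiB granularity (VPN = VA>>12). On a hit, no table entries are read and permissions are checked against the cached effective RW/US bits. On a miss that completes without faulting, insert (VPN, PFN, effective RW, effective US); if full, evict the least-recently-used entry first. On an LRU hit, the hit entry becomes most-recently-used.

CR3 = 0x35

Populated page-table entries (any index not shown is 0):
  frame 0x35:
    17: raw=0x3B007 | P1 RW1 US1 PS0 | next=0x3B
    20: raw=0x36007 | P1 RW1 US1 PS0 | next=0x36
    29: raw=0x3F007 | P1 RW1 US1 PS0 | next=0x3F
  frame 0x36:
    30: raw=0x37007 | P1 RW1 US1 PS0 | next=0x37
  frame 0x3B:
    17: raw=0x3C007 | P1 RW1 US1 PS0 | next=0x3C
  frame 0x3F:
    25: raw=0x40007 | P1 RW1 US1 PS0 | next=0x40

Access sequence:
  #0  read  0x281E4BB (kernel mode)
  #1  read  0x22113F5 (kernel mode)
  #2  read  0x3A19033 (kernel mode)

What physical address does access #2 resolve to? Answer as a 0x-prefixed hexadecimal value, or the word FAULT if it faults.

Per-access translation:
#0 VA=0x281E4BB (r,kernel):
  lvl0: tbl 0x35, slot 20 ⇒ 0x36007 (P1/RW1/US1/PS0)
  lvl1: tbl 0x36, slot 30 ⇒ 0x37007 (P1/RW1/US1/PS0)
  ⇒ phys 0x374BB  [2 reads]
#1 VA=0x22113F5 (r,kernel):
  lvl0: tbl 0x35, slot 17 ⇒ 0x3B007 (P1/RW1/US1/PS0)
  lvl1: tbl 0x3B, slot 17 ⇒ 0x3C007 (P1/RW1/US1/PS0)
  ⇒ phys 0x3C3F5  [2 reads]
#2 VA=0x3A19033 (r,kernel):
  lvl0: tbl 0x35, slot 29 ⇒ 0x3F007 (P1/RW1/US1/PS0)
  lvl1: tbl 0x3F, slot 25 ⇒ 0x40007 (P1/RW1/US1/PS0)
  ⇒ phys 0x40033  [2 reads]

Access #2 PA: 0x40033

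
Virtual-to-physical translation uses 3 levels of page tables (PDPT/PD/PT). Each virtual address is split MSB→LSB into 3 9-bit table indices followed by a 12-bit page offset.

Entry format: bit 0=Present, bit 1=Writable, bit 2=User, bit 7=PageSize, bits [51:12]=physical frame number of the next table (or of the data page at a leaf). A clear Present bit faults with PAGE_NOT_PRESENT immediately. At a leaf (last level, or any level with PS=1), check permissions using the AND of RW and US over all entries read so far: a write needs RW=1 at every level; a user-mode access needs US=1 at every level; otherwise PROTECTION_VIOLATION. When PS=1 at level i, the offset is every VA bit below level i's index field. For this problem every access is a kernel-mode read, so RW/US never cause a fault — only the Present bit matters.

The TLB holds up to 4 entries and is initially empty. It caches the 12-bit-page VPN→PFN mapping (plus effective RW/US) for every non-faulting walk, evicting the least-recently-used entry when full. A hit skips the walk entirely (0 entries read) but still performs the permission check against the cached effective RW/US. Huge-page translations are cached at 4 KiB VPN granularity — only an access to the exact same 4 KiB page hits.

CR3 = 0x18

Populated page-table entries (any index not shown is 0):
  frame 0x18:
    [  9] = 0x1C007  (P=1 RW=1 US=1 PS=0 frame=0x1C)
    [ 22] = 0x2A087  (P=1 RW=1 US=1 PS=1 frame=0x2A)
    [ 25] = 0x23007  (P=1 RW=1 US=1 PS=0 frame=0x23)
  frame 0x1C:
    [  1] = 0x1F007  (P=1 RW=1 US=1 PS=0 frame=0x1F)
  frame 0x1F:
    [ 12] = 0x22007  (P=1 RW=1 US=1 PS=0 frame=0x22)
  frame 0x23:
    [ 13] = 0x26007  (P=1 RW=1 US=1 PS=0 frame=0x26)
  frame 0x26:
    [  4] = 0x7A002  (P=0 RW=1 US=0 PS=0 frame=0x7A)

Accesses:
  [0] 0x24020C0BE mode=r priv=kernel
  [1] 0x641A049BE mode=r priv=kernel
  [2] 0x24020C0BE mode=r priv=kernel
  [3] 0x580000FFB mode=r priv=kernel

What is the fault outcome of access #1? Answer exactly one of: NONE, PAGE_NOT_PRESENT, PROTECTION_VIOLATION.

Trace:
#0 VA=0x24020C0BE (r,kernel):
  L0 @0x18[9] → 0x1C007  P=1,RW=1,US=1,PS=0
  L1 @0x1C[1] → 0x1F007  P=1,RW=1,US=1,PS=0
  L2 @0x1F[12] → 0x22007  P=1,RW=1,US=1,PS=0
  → PA=0x220BE  (3 entries read)
#1 VA=0x641A049BE (r,kernel):
  L0 @0x18[25] → 0x23007  P=1,RW=1,US=1,PS=0
  L1 @0x23[13] → 0x26007  P=1,RW=1,US=1,PS=0
  L2 @0x26[4] → 0x7A002  P=0,RW=1,US=0,PS=0
  ⇒ fault: PAGE_NOT_PRESENT  — 3 lookups
#2 VA=0x24020C0BE (r,kernel):
  TLB hit vpn=0x24020C → PA=0x220BE
#3 VA=0x580000FFB (r,kernel):
  L0 @0x18[22] → 0x2A087  P=1,RW=1,US=1,PS=1
  → PA=0x2AFFB (huge @L0)  (1 entries read)

Access #1 fault: PAGE_NOT_PRESENT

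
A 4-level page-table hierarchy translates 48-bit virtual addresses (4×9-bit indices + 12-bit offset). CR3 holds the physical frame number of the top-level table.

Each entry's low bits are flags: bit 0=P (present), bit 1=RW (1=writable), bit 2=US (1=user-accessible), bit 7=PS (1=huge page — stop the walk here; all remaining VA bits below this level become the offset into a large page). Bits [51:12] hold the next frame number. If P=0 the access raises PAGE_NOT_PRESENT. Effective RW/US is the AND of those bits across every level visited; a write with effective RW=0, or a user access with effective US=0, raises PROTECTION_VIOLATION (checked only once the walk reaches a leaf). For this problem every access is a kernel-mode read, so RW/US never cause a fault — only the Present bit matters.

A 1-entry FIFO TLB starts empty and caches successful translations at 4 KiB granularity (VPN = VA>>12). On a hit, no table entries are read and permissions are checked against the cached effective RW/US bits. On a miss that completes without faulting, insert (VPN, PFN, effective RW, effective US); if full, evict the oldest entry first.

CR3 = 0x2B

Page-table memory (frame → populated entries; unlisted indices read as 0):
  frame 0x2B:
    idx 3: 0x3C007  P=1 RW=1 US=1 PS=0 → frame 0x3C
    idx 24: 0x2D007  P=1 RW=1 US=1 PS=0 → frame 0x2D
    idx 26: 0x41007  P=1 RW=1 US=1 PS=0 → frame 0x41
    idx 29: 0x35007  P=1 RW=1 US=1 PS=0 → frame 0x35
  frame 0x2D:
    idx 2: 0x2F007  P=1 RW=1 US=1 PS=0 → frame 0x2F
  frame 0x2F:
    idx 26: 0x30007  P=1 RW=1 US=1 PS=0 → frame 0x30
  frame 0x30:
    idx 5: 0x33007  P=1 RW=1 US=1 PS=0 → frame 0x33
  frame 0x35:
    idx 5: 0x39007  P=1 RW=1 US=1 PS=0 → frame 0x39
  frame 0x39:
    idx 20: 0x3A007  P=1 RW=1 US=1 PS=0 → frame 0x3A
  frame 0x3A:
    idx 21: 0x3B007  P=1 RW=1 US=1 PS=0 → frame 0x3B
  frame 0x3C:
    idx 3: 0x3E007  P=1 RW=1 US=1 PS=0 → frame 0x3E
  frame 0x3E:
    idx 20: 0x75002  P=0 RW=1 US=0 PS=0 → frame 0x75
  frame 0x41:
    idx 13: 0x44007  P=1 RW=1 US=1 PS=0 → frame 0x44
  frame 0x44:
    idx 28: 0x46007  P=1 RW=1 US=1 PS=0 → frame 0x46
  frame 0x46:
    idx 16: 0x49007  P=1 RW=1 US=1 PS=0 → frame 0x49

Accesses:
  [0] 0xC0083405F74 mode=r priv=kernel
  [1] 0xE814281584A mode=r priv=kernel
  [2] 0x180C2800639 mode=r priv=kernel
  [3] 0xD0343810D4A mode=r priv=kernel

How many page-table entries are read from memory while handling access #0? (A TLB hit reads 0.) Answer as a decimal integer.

Per-access translation:
#0 VA=0xC0083405F74 (r,kernel):
  [0] read 0x2B idx=24: raw=0x2D007 flags P=1 W=1 U=1 S=0
  [1] read 0x2D idx=2: raw=0x2F007 flags P=1 W=1 U=1 S=0
  [2] read 0x2F idx=26: raw=0x30007 flags P=1 W=1 U=1 S=0
  [3] read 0x30 idx=5: raw=0x33007 flags P=1 W=1 U=1 S=0
  ✓ 0x33F74  — 4 lookups
#1 VA=0xE814281584A (r,kernel):
  [0] read 0x2B idx=29: raw=0x35007 flags P=1 W=1 U=1 S=0
  [1] read 0x35 idx=5: raw=0x39007 flags P=1 W=1 U=1 S=0
  [2] read 0x39 idx=20: raw=0x3A007 flags P=1 W=1 U=1 S=0
  [3] read 0x3A idx=21: raw=0x3B007 flags P=1 W=1 U=1 S=0
  ✓ 0x3B84A  — 4 lookups
#2 VA=0x180C2800639 (r,kernel):
  [0] read 0x2B idx=3: raw=0x3C007 flags P=1 W=1 U=1 S=0
  [1] read 0x3C idx=3: raw=0x3E007 flags P=1 W=1 U=1 S=0
  [2] read 0x3E idx=20: raw=0x75002 flags P=0 W=1 U=0 S=0
  → PAGE_NOT_PRESENT  (3 entries read)
#3 VA=0xD0343810D4A (r,kernel):
  [0] read 0x2B idx=26: raw=0x41007 flags P=1 W=1 U=1 S=0
  [1] read 0x41 idx=13: raw=0x44007 flags P=1 W=1 U=1 S=0
  [2] read 0x44 idx=28: raw=0x46007 flags P=1 W=1 U=1 S=0
  [3] read 0x46 idx=16: raw=0x49007 flags P=1 W=1 U=1 S=0
  ✓ 0x49D4A  — 4 lookups

Entries read for #0: 4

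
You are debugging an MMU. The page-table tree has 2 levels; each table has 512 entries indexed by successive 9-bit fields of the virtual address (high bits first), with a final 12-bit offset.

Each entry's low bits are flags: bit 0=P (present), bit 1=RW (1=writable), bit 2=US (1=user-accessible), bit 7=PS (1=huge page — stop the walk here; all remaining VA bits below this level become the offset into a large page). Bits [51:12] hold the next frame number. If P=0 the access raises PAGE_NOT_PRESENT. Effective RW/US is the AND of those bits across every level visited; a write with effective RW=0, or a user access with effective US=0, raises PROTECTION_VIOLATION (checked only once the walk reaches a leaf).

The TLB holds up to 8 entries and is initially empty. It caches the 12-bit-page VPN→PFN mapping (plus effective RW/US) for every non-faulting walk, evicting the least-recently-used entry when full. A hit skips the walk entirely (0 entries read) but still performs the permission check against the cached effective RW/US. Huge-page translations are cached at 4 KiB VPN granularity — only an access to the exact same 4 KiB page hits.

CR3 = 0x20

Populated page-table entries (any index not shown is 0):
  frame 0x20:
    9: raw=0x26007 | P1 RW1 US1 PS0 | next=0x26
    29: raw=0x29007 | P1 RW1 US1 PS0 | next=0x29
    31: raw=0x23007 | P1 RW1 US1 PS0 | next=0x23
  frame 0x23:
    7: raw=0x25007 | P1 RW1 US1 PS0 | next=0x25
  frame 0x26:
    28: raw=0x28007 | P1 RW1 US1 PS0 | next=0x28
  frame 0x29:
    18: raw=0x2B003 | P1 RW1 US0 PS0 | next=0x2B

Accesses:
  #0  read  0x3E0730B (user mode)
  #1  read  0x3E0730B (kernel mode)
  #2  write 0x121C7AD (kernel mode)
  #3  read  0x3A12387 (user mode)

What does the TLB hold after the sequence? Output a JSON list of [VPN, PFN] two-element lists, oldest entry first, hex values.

Trace:
#0 VA=0x3E0730B (r,user):
  lvl0: tbl 0x20, slot 31 ⇒ 0x23007 (P1/RW1/US1/PS0)
  lvl1: tbl 0x23, slot 7 ⇒ 0x25007 (P1/RW1/US1/PS0)
  ✓ 0x2530B  — 2 lookups
#1 VA=0x3E0730B (r,kernel):
  TLB hit vpn=0x3E07 → PA=0x2530B
#2 VA=0x121C7AD (w,kernel):
  lvl0: tbl 0x20, slot 9 ⇒ 0x26007 (P1/RW1/US1/PS0)
  lvl1: tbl 0x26, slot 28 ⇒ 0x28007 (P1/RW1/US1/PS0)
  ✓ 0x287AD  — 2 lookups
#3 VA=0x3A12387 (r,user):
  lvl0: tbl 0x20, slot 29 ⇒ 0x29007 (P1/RW1/US1/PS0)
  lvl1: tbl 0x29, slot 18 ⇒ 0x2B003 (P1/RW1/US0/PS0)
  ⇒ fault: PROTECTION_VIOLATION  — 2 lookups

TLB: [["0x3E07", "0x25"], ["0x121C", "0x28"]]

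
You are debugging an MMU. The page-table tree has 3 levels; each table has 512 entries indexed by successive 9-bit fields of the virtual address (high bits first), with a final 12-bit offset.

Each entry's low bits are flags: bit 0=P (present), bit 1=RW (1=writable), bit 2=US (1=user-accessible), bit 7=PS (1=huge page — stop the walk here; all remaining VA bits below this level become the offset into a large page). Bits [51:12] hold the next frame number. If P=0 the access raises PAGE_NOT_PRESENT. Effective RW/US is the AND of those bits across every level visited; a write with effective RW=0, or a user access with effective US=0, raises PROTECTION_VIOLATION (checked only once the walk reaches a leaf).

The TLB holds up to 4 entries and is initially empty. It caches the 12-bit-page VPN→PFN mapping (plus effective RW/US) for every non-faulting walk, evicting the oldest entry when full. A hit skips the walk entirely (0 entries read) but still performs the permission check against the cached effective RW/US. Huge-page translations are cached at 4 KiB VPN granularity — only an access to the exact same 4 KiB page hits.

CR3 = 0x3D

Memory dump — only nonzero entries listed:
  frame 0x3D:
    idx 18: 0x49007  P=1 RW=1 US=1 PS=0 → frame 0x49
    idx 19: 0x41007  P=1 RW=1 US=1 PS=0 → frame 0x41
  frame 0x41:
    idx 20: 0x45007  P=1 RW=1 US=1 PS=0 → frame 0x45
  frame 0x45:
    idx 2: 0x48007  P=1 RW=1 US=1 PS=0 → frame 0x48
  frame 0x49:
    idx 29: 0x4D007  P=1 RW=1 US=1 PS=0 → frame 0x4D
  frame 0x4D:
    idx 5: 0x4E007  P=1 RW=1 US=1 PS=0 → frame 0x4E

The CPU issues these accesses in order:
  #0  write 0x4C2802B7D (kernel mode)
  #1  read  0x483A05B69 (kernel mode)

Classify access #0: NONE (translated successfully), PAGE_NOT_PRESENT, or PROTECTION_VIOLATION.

Trace:
#0 VA=0x4C2802B7D (w,kernel):
  L0 @0x3D[19] → 0x41007  P=1,RW=1,US=1,PS=0
  L1 @0x41[20] → 0x45007  P=1,RW=1,US=1,PS=0
  L2 @0x45[2] → 0x48007  P=1,RW=1,US=1,PS=0
  ⇒ phys 0x48B7D  [3 reads]
#1 VA=0x483A05B69 (r,kernel):
  L0 @0x3D[18] → 0x49007  P=1,RW=1,US=1,PS=0
  L1 @0x49[29] → 0x4D007  P=1,RW=1,US=1,PS=0
  L2 @0x4D[5] → 0x4E007  P=1,RW=1,US=1,PS=0
  ⇒ phys 0x4EB69  [3 reads]

Access #0 fault: NONE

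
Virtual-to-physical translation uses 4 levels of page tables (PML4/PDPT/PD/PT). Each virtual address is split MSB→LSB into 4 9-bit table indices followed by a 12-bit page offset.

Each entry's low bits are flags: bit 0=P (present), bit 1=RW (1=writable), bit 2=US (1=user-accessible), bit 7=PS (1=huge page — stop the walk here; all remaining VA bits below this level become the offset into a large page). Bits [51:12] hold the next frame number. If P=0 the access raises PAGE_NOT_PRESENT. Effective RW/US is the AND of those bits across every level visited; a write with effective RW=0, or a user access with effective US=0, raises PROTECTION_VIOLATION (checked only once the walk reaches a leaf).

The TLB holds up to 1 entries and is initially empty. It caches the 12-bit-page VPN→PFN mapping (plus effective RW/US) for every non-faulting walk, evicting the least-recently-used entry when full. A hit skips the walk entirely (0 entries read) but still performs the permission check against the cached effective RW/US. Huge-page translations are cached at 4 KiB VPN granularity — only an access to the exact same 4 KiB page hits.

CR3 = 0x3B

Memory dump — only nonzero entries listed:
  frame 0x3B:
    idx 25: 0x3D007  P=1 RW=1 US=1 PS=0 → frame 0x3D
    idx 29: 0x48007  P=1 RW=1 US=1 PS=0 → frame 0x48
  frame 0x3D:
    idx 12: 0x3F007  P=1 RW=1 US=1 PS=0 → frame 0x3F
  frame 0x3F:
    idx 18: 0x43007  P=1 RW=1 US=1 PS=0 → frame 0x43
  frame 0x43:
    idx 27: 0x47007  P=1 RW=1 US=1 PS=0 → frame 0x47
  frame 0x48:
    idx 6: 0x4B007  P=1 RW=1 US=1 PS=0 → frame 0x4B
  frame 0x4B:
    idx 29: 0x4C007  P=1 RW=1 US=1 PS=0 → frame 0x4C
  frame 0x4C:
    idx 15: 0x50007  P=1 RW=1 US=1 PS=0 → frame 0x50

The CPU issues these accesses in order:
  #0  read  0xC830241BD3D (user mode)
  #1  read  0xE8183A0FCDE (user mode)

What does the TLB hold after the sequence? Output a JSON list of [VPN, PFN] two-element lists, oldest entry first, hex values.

Trace:
#0 VA=0xC830241BD3D (r,user):
  [0] read 0x3B idx=25: raw=0x3D007 flags P=1 W=1 U=1 S=0
  [1] read 0x3D idx=12: raw=0x3F007 flags P=1 W=1 U=1 S=0
  [2] read 0x3F idx=18: raw=0x43007 flags P=1 W=1 U=1 S=0
  [3] read 0x43 idx=27: raw=0x47007 flags P=1 W=1 U=1 S=0
  → PA=0x47D3D  (4 entries read)
#1 VA=0xE8183A0FCDE (r,user):
  [0] read 0x3B idx=29: raw=0x48007 flags P=1 W=1 U=1 S=0
  [1] read 0x48 idx=6: raw=0x4B007 flags P=1 W=1 U=1 S=0
  [2] read 0x4B idx=29: raw=0x4C007 flags P=1 W=1 U=1 S=0
  [3] read 0x4C idx=15: raw=0x50007 flags P=1 W=1 U=1 S=0
  → PA=0x50CDE  (4 entries read)

TLB: [["0xE8183A0F", "0x50"]]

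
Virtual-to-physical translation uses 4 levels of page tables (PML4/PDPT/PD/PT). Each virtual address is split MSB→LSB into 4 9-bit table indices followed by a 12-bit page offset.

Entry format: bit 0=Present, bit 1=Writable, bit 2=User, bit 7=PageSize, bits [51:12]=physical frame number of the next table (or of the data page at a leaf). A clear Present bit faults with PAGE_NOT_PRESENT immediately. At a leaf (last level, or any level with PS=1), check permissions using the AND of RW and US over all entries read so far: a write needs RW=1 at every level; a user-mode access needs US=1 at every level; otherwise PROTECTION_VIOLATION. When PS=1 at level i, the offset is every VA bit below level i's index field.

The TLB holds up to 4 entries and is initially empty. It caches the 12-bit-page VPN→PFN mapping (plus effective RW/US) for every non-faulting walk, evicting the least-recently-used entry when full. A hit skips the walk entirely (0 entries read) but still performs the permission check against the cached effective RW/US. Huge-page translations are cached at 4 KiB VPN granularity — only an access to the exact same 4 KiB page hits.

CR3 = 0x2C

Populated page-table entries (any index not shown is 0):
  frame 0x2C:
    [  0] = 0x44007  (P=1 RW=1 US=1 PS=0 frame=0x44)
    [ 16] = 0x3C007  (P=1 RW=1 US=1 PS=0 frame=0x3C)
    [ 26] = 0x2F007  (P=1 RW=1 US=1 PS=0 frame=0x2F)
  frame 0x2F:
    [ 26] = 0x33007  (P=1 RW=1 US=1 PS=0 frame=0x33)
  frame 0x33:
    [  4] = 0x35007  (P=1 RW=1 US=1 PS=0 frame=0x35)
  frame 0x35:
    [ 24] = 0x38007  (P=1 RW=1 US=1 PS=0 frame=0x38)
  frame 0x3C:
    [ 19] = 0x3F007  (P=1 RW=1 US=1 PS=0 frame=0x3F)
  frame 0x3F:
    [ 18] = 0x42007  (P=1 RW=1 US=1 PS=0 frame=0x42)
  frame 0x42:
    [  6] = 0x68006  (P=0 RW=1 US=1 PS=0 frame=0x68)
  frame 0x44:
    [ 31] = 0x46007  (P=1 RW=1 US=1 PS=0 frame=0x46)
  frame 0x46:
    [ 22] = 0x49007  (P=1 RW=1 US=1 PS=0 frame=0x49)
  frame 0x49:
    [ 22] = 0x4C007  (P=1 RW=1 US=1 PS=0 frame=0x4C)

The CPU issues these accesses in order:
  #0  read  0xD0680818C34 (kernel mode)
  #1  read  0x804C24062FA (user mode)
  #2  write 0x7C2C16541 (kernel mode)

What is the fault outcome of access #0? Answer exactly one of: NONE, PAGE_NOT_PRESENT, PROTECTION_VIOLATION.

Per-access translation:
#0 VA=0xD0680818C34 (r,kernel):
  L0 @0x2C[26] → 0x2F007  P=1,RW=1,US=1,PS=0
  L1 @0x2F[26] → 0x33007  P=1,RW=1,US=1,PS=0
  L2 @0x33[4] → 0x35007  P=1,RW=1,US=1,PS=0
  L3 @0x35[24] → 0x38007  P=1,RW=1,US=1,PS=0
  ✓ 0x38C34  — 4 lookups
#1 VA=0x804C24062FA (r,user):
  L0 @0x2C[16] → 0x3C007  P=1,RW=1,US=1,PS=0
  L1 @0x3C[19] → 0x3F007  P=1,RW=1,US=1,PS=0
  L2 @0x3F[18] → 0x42007  P=1,RW=1,US=1,PS=0
  L3 @0x42[6] → 0x68006  P=0,RW=1,US=1,PS=0
  ⇒ fault: PAGE_NOT_PRESENT  — 4 lookups
#2 VA=0x7C2C16541 (w,kernel):
  L0 @0x2C[0] → 0x44007  P=1,RW=1,US=1,PS=0
  L1 @0x44[31] → 0x46007  P=1,RW=1,US=1,PS=0
  L2 @0x46[22] → 0x49007  P=1,RW=1,US=1,PS=0
  L3 @0x49[22] → 0x4C007  P=1,RW=1,US=1,PS=0
  ✓ 0x4C541  — 4 lookups

Access #0 fault: NONE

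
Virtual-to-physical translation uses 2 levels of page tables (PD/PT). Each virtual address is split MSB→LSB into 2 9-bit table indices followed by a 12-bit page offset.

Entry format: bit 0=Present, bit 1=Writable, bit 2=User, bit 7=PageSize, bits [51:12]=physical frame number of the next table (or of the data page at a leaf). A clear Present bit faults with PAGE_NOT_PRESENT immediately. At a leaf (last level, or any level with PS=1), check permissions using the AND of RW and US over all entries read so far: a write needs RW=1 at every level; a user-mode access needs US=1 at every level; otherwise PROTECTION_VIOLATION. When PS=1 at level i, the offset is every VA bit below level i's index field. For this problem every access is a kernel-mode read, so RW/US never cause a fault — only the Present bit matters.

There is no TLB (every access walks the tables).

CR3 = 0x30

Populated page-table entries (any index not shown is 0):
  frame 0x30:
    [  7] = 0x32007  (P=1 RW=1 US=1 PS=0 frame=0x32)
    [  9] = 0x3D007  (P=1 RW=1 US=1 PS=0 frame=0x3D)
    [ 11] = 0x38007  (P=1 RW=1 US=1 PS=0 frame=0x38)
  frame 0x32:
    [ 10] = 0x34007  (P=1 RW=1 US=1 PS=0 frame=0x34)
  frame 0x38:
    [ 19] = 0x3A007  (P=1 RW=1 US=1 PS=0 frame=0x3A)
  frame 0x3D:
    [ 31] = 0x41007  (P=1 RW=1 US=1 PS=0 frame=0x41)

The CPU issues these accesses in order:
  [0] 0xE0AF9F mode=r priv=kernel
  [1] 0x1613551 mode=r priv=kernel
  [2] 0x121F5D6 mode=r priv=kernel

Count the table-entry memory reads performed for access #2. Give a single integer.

Walk each access:
#0 VA=0xE0AF9F (r,kernel):
  [0] read 0x30 idx=7: raw=0x32007 flags P=1 W=1 U=1 S=0
  [1] read 0x32 idx=10: raw=0x34007 flags P=1 W=1 U=1 S=0
  ⇒ phys 0x34F9F  [2 reads]
#1 VA=0x1613551 (r,kernel):
  [0] read 0x30 idx=11: raw=0x38007 flags P=1 W=1 U=1 S=0
  [1] read 0x38 idx=19: raw=0x3A007 flags P=1 W=1 U=1 S=0
  ⇒ phys 0x3A551  [2 reads]
#2 VA=0x121F5D6 (r,kernel):
  [0] read 0x30 idx=9: raw=0x3D007 flags P=1 W=1 U=1 S=0
  [1] read 0x3D idx=31: raw=0x41007 flags P=1 W=1 U=1 S=0
  ⇒ phys 0x415D6  [2 reads]

Entries read for #2: 2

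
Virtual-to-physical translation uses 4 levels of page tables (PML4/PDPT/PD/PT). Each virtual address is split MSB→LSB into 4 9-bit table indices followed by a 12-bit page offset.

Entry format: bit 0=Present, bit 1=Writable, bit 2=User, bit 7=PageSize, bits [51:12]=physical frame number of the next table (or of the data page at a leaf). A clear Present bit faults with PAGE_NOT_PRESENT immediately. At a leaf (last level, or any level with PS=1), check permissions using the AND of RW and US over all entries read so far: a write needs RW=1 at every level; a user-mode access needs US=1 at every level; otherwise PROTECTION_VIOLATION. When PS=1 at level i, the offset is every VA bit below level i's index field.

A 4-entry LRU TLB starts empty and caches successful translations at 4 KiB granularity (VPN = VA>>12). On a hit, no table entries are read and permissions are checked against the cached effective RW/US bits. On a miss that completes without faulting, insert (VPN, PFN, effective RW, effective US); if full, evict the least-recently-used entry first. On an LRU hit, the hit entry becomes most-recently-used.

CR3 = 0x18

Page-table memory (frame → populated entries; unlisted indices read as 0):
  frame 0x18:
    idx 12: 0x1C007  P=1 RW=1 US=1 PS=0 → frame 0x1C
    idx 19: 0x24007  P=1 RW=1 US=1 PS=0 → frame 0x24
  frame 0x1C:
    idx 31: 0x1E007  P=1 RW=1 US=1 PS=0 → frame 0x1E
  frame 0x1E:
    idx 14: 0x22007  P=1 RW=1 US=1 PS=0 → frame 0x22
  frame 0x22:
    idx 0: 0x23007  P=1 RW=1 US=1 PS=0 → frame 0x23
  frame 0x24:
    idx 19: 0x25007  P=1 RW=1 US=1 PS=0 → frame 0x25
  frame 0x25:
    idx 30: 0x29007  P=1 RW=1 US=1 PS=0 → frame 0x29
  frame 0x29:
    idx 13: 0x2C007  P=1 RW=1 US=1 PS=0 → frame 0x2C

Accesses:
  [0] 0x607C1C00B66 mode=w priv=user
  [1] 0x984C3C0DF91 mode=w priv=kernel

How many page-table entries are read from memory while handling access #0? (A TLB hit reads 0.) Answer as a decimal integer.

Per-access translation:
#0 VA=0x607C1C00B66 (w,user):
  L0 @0x18[12] → 0x1C007  P=1,RW=1,US=1,PS=0
  L1 @0x1C[31] → 0x1E007  P=1,RW=1,US=1,PS=0
  L2 @0x1E[14] → 0x22007  P=1,RW=1,US=1,PS=0
  L3 @0x22[0] → 0x23007  P=1,RW=1,US=1,PS=0
  → PA=0x23B66  (4 entries read)
#1 VA=0x984C3C0DF91 (w,kernel):
  L0 @0x18[19] → 0x24007  P=1,RW=1,US=1,PS=0
  L1 @0x24[19] → 0x25007  P=1,RW=1,US=1,PS=0
  L2 @0x25[30] → 0x29007  P=1,RW=1,US=1,PS=0
  L3 @0x29[13] → 0x2C007  P=1,RW=1,US=1,PS=0
  → PA=0x2CF91  (4 entries read)

Entries read for #0: 4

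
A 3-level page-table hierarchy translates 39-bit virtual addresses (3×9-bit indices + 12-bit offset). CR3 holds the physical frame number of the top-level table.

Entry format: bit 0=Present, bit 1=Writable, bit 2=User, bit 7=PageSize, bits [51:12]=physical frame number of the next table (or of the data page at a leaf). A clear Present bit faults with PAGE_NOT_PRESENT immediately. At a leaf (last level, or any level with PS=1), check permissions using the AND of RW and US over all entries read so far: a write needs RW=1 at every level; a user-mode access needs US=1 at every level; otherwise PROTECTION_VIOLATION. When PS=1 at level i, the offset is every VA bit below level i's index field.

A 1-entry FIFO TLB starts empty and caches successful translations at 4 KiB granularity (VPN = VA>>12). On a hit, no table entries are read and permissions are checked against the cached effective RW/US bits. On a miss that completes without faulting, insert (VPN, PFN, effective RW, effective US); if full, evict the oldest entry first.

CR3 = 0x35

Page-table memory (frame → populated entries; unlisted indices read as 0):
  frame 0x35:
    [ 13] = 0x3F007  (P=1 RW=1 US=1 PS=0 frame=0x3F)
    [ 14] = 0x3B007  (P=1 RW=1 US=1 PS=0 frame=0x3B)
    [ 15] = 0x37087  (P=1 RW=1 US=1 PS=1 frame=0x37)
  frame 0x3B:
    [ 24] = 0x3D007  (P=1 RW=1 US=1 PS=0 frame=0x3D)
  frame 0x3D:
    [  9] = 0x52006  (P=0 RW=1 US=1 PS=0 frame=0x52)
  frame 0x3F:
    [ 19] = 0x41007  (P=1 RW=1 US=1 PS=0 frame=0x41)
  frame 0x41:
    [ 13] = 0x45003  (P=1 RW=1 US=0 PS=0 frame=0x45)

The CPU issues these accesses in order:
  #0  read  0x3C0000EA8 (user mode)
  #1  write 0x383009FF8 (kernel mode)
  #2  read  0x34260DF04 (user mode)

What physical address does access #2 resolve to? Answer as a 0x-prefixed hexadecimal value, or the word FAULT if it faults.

Per-access translation:
#0 VA=0x3C0000EA8 (r,user):
  lvl0: tbl 0x35, slot 15 ⇒ 0x37087 (P1/RW1/US1/PS1)
  ⇒ phys 0x37EA8 (huge @L0)  [1 reads]
#1 VA=0x383009FF8 (w,kernel):
  lvl0: tbl 0x35, slot 14 ⇒ 0x3B007 (P1/RW1/US1/PS0)
  lvl1: tbl 0x3B, slot 24 ⇒ 0x3D007 (P1/RW1/US1/PS0)
  lvl2: tbl 0x3D, slot 9 ⇒ 0x52006 (P0/RW1/US1/PS0)
  ⇒ fault: PAGE_NOT_PRESENT  — 3 lookups
#2 VA=0x34260DF04 (r,user):
  lvl0: tbl 0x35, slot 13 ⇒ 0x3F007 (P1/RW1/US1/PS0)
  lvl1: tbl 0x3F, slot 19 ⇒ 0x41007 (P1/RW1/US1/PS0)
  lvl2: tbl 0x41, slot 13 ⇒ 0x45003 (P1/RW1/US0/PS0)
  ⇒ fault: PROTECTION_VIOLATION  — 3 lookups

Access #2 PA: FAULT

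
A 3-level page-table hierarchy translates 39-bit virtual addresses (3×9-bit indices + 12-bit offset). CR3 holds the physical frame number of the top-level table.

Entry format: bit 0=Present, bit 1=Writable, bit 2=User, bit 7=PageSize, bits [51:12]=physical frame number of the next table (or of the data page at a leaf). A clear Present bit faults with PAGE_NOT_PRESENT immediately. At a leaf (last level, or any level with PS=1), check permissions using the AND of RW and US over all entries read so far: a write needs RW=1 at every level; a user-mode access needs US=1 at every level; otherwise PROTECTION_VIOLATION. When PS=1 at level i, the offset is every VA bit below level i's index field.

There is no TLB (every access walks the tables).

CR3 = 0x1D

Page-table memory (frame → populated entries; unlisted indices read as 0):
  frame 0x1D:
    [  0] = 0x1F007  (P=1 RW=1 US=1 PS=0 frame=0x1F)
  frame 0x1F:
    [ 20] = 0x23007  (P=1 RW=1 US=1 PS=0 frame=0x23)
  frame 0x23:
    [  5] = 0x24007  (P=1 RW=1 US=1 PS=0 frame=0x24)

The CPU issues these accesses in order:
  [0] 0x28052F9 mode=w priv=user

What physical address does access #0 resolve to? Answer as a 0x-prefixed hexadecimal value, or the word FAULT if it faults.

Walk each access:
#0 VA=0x28052F9 (w,user):
  L0: frame=0x1D idx=0 entry=0x1F007 [P=1 RW=1 US=1 PS=0]
  L1: frame=0x1F idx=20 entry=0x23007 [P=1 RW=1 US=1 PS=0]
  L2: frame=0x23 idx=5 entry=0x24007 [P=1 RW=1 US=1 PS=0]
  ⇒ phys 0x242F9  [3 reads]

Access #0 PA: 0x242F9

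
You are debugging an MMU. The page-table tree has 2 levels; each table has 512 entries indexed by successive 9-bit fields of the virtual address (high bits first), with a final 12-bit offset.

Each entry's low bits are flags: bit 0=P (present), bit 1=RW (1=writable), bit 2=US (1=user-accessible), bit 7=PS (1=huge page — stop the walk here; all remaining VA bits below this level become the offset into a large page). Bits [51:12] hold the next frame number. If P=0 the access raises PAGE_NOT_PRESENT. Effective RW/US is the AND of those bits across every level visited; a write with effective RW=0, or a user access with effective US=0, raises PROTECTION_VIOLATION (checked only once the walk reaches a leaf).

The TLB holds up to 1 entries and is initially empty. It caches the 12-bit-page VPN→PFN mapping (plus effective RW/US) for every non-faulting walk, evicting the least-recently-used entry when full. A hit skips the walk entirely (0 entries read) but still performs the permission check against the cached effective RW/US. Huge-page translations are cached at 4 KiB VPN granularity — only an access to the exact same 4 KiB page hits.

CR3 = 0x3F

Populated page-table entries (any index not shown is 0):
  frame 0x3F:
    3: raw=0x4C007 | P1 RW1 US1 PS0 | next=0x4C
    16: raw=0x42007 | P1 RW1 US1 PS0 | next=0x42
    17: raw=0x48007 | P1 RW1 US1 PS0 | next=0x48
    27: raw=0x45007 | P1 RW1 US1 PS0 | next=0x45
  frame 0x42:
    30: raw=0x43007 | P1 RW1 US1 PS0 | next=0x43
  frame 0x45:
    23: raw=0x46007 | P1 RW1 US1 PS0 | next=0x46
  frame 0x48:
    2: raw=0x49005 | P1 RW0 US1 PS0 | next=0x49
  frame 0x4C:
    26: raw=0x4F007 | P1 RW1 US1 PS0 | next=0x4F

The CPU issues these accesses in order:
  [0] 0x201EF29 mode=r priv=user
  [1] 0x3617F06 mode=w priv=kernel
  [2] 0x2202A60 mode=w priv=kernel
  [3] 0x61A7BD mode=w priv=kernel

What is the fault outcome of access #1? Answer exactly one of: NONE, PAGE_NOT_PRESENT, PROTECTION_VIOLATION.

Walk each access:
#0 VA=0x201EF29 (r,user):
  L0: frame=0x3F idx=16 entry=0x42007 [P=1 RW=1 US=1 PS=0]
  L1: frame=0x42 idx=30 entry=0x43007 [P=1 RW=1 US=1 PS=0]
  → PA=0x43F29  (2 entries read)
#1 VA=0x3617F06 (w,kernel):
  L0: frame=0x3F idx=27 entry=0x45007 [P=1 RW=1 US=1 PS=0]
  L1: frame=0x45 idx=23 entry=0x46007 [P=1 RW=1 US=1 PS=0]
  → PA=0x46F06  (2 entries read)
#2 VA=0x2202A60 (w,kernel):
  L0: frame=0x3F idx=17 entry=0x48007 [P=1 RW=1 US=1 PS=0]
  L1: frame=0x48 idx=2 entry=0x49005 [P=1 RW=0 US=1 PS=0]
  ✗ PROTECTION_VIOLATION  [2 reads]
#3 VA=0x61A7BD (w,kernel):
  L0: frame=0x3F idx=3 entry=0x4C007 [P=1 RW=1 US=1 PS=0]
  L1: frame=0x4C idx=26 entry=0x4F007 [P=1 RW=1 US=1 PS=0]
  → PA=0x4F7BD  (2 entries read)

Access #1 fault: NONE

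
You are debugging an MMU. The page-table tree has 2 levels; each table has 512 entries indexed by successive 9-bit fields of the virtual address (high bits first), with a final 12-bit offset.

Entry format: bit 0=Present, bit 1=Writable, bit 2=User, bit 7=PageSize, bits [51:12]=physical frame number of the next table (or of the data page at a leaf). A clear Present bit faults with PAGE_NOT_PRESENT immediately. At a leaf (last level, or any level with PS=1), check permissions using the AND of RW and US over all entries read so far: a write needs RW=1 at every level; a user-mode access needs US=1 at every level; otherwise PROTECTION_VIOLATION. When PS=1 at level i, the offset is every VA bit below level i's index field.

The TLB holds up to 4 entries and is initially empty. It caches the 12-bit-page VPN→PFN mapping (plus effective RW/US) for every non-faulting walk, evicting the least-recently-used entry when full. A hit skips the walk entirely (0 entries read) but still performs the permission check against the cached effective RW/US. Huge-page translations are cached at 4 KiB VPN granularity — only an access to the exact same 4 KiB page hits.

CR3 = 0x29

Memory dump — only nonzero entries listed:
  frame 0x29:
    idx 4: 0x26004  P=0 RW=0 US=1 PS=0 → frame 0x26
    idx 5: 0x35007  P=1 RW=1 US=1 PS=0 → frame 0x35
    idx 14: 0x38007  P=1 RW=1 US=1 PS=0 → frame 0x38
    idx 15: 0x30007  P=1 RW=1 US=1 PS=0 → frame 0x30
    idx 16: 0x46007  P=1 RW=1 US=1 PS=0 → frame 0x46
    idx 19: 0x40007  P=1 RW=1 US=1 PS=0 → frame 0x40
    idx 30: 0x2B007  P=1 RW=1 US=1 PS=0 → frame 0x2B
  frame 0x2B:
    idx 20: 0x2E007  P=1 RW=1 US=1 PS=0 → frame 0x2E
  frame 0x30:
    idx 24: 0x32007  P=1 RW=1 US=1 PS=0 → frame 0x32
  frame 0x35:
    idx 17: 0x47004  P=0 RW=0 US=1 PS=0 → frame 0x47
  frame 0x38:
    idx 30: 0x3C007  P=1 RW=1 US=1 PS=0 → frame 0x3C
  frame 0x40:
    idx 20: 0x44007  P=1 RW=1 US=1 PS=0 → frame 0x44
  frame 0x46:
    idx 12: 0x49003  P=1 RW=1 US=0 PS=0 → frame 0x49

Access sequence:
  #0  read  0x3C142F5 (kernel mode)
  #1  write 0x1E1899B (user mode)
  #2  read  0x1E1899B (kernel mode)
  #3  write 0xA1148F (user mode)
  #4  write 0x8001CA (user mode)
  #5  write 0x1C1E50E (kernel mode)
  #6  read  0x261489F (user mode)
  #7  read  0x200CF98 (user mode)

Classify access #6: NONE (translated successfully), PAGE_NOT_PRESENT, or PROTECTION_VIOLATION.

Trace:
#0 VA=0x3C142F5 (r,kernel):
  L0: frame=0x29 idx=30 entry=0x2B007 [P=1 RW=1 US=1 PS=0]
  L1: frame=0x2B idx=20 entry=0x2E007 [P=1 RW=1 US=1 PS=0]
  → PA=0x2E2F5  (2 entries read)
#1 VA=0x1E1899B (w,user):
  L0: frame=0x29 idx=15 entry=0x30007 [P=1 RW=1 US=1 PS=0]
  L1: frame=0x30 idx=24 entry=0x32007 [P=1 RW=1 US=1 PS=0]
  → PA=0x3299B  (2 entries read)
#2 VA=0x1E1899B (r,kernel):
  TLB hit vpn=0x1E18 → PA=0x3299B
#3 VA=0xA1148F (w,user):
  L0: frame=0x29 idx=5 entry=0x35007 [P=1 RW=1 US=1 PS=0]
  L1: frame=0x35 idx=17 entry=0x47004 [P=0 RW=0 US=1 PS=0]
  ✗ PAGE_NOT_PRESENT  [2 reads]
#4 VA=0x8001CA (w,user):
  L0: frame=0x29 idx=4 entry=0x26004 [P=0 RW=0 US=1 PS=0]
  ✗ PAGE_NOT_PRESENT  [1 reads]
#5 VA=0x1C1E50E (w,kernel):
  L0: frame=0x29 idx=14 entry=0x38007 [P=1 RW=1 US=1 PS=0]
  L1: frame=0x38 idx=30 entry=0x3C007 [P=1 RW=1 US=1 PS=0]
  → PA=0x3C50E  (2 entries read)
#6 VA=0x261489F (r,user):
  L0: frame=0x29 idx=19 entry=0x40007 [P=1 RW=1 US=1 PS=0]
  L1: frame=0x40 idx=20 entry=0x44007 [P=1 RW=1 US=1 PS=0]
  → PA=0x4489F  (2 entries read)
#7 VA=0x200CF98 (r,user):
  L0: frame=0x29 idx=16 entry=0x46007 [P=1 RW=1 US=1 PS=0]
  L1: frame=0x46 idx=12 entry=0x49003 [P=1 RW=1 US=0 PS=0]
  ✗ PROTECTION_VIOLATION  [2 reads]

Access #6 fault: NONE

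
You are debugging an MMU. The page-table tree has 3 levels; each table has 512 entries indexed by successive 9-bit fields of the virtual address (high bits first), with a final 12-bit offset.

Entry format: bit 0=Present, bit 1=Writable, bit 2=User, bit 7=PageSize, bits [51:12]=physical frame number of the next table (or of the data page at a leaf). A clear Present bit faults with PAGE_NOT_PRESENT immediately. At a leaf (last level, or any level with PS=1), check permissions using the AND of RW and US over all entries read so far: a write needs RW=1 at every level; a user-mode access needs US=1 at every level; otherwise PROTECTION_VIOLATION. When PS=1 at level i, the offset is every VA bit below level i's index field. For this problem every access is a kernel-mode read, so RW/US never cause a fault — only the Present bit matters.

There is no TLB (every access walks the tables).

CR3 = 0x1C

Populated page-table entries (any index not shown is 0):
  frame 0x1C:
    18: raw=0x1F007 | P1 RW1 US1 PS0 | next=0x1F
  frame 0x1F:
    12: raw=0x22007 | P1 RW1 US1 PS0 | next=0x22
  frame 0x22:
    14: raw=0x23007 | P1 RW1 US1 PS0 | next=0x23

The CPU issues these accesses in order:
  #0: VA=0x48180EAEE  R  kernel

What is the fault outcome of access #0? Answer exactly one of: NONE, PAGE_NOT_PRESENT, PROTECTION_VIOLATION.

Trace:
#0 VA=0x48180EAEE (r,kernel):
  lvl0: tbl 0x1C, slot 18 ⇒ 0x1F007 (P1/RW1/US1/PS0)
  lvl1: tbl 0x1F, slot 12 ⇒ 0x22007 (P1/RW1/US1/PS0)
  lvl2: tbl 0x22, slot 14 ⇒ 0x23007 (P1/RW1/US1/PS0)
  ✓ 0x23AEE  — 3 lookups

Access #0 fault: NONE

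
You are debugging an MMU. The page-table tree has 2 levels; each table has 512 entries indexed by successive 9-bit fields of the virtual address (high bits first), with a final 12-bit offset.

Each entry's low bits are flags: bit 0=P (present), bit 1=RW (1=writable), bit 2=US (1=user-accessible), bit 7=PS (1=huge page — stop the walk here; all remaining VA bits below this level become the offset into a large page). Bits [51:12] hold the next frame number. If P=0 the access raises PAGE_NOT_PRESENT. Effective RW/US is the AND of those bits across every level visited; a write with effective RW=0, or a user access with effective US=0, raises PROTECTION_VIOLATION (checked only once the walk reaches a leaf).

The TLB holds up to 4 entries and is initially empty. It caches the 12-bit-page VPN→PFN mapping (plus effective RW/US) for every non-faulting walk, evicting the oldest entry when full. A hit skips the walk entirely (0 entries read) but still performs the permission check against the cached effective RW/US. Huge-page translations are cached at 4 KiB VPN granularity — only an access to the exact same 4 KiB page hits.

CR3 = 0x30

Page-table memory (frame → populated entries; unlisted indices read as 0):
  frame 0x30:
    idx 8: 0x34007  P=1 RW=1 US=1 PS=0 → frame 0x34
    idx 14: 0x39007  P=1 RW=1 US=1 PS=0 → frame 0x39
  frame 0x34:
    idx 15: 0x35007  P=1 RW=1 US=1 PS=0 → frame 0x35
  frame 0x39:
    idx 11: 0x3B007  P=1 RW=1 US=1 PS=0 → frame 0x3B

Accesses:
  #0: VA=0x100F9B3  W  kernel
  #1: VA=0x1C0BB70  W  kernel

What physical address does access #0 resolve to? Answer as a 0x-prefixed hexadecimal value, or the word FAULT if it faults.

Per-access translation:
#0 VA=0x100F9B3 (w,kernel):
  L0: frame=0x30 idx=8 entry=0x34007 [P=1 RW=1 US=1 PS=0]
  L1: frame=0x34 idx=15 entry=0x35007 [P=1 RW=1 US=1 PS=0]
  ✓ 0x359B3  — 2 lookups
#1 VA=0x1C0BB70 (w,kernel):
  L0: frame=0x30 idx=14 entry=0x39007 [P=1 RW=1 US=1 PS=0]
  L1: frame=0x39 idx=11 entry=0x3B007 [P=1 RW=1 US=1 PS=0]
  ✓ 0x3BB70  — 2 lookups

Access #0 PA: 0x359B3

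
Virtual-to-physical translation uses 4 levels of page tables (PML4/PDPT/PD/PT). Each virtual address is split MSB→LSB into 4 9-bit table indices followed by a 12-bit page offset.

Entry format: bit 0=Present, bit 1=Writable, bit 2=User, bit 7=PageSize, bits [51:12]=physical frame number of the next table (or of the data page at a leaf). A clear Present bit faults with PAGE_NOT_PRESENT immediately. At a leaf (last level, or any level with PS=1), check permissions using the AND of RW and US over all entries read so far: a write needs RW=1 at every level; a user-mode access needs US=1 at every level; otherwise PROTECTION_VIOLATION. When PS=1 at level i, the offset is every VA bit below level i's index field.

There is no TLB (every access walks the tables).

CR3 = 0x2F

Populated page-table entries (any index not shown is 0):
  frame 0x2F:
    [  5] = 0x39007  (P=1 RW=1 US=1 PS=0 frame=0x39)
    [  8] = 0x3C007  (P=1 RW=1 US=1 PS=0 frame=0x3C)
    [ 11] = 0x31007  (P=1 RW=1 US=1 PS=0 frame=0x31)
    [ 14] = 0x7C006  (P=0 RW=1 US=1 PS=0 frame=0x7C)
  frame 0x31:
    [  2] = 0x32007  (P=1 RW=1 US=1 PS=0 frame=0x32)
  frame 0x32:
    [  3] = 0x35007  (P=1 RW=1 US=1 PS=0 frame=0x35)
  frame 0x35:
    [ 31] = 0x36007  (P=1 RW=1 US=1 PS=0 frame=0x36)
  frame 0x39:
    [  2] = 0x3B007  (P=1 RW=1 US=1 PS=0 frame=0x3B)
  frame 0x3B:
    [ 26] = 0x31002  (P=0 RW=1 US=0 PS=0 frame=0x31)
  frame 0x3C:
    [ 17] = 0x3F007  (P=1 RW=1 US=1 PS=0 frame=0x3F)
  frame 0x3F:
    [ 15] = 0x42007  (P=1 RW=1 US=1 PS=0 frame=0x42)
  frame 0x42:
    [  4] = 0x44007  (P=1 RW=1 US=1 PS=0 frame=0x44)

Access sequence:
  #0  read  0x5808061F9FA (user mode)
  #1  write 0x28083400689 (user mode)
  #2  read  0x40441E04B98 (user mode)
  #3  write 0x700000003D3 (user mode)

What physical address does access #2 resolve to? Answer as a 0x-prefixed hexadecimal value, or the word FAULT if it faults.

Per-access translation:
#0 VA=0x5808061F9FA (r,user):
  L0 @0x2F[11] → 0x31007  P=1,RW=1,US=1,PS=0
  L1 @0x31[2] → 0x32007  P=1,RW=1,US=1,PS=0
  L2 @0x32[3] → 0x35007  P=1,RW=1,US=1,PS=0
  L3 @0x35[31] → 0x36007  P=1,RW=1,US=1,PS=0
  ⇒ phys 0x369FA  [4 reads]
#1 VA=0x28083400689 (w,user):
  L0 @0x2F[5] → 0x39007  P=1,RW=1,US=1,PS=0
  L1 @0x39[2] → 0x3B007  P=1,RW=1,US=1,PS=0
  L2 @0x3B[26] → 0x31002  P=0,RW=1,US=0,PS=0
  ⇒ fault: PAGE_NOT_PRESENT  — 3 lookups
#2 VA=0x40441E04B98 (r,user):
  L0 @0x2F[8] → 0x3C007  P=1,RW=1,US=1,PS=0
  L1 @0x3C[17] → 0x3F007  P=1,RW=1,US=1,PS=0
  L2 @0x3F[15] → 0x42007  P=1,RW=1,US=1,PS=0
  L3 @0x42[4] → 0x44007  P=1,RW=1,US=1,PS=0
  ⇒ phys 0x44B98  [4 reads]
#3 VA=0x700000003D3 (w,user):
  L0 @0x2F[14] → 0x7C006  P=0,RW=1,US=1,PS=0
  ⇒ fault: PAGE_NOT_PRESENT  — 1 lookups

Access #2 PA: 0x44B98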